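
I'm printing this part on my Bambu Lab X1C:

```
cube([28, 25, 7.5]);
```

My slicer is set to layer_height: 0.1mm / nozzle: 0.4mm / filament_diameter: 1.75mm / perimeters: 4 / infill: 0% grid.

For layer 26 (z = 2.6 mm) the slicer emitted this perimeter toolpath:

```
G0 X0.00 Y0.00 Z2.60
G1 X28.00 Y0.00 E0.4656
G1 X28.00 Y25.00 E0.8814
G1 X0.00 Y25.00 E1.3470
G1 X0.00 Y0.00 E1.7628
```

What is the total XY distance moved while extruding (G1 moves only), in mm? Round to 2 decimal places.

Sum the Euclidean lengths of each G1 segment: total = 106.00 mm.

106.00 mm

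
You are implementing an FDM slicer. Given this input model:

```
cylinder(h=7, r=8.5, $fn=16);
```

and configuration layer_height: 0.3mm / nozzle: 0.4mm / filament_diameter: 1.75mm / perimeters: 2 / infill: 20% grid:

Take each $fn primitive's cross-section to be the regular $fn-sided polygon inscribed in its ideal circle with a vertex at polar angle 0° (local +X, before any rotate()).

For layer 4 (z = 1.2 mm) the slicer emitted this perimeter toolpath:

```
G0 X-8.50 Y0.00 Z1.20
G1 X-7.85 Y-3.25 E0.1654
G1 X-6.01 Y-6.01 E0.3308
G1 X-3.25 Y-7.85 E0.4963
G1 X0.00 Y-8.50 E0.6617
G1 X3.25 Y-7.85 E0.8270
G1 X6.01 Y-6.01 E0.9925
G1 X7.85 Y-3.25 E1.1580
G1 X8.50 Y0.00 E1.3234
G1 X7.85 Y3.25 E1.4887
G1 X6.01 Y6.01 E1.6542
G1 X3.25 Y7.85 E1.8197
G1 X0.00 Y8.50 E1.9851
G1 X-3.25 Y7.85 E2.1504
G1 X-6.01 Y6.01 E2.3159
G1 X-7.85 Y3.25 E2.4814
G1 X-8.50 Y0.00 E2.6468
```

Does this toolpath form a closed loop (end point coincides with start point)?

yes

Start point (G0): (-8.50, 0.00). End point (last G1): the path returns to the start — closed.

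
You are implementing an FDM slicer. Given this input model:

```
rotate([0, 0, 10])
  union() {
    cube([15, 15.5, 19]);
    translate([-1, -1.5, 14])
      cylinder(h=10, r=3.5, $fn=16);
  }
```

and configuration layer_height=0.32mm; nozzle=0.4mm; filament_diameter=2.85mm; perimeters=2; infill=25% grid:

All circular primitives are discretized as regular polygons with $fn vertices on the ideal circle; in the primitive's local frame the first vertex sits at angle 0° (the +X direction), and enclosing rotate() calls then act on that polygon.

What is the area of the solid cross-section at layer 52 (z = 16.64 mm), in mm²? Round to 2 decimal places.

At z = 16.64 mm: the cube is present — its section is the full 15×15.5 rectangle (area 232.50 mm²); the r=3.5 cylinder at (-1, -1.5) gives a regular 16-gon of circumradius 3.5 (constant along its height) (area = (16/2)·3.500²·sin(360°/16) = 37.50 mm²); Taking the union: the regions partially overlap — summed areas 270.00 mm² minus the doubly-counted overlap 2.46 mm² gives 267.55 mm² — area = 267.55 mm²; (whole slice rotated 10° about Z — lengths, areas and connectivity unchanged). Overall, the cross-section is a single solid region. Net area = 267.55 mm².

267.55 mm²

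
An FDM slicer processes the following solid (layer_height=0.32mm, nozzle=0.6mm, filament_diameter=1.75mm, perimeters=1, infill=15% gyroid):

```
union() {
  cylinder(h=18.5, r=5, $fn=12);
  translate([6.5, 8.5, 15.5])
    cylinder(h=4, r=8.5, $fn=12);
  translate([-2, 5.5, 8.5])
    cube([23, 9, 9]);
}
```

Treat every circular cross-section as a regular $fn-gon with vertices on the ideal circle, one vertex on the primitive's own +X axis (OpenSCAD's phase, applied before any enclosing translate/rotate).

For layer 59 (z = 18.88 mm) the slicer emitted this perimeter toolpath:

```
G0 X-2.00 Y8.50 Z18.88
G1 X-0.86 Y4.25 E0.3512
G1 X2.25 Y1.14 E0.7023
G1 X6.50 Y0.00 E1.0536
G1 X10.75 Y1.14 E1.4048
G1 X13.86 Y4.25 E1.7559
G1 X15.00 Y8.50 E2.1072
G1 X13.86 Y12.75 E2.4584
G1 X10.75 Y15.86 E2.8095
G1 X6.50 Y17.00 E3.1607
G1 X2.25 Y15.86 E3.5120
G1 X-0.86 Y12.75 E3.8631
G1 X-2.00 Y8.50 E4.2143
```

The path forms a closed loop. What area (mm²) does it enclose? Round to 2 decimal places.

216.71 mm²

Apply the shoelace formula to the sequence of (X, Y) vertices; enclosed area = 216.71 mm².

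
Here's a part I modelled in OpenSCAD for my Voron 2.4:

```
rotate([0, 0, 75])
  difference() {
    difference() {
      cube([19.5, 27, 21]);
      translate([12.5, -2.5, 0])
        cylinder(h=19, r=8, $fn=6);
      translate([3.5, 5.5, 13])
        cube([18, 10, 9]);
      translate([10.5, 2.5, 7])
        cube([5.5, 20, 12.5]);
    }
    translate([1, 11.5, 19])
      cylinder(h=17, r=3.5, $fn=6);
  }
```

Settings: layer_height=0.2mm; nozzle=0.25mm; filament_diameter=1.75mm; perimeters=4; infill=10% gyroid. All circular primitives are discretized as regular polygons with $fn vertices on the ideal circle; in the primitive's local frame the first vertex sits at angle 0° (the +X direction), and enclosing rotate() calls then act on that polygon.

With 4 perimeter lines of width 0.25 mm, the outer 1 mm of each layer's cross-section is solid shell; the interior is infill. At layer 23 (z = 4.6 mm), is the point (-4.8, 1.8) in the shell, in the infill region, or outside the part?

At z = 4.6 mm: the 19.5×27 cube contributes its full rectangle; the r=8 cylinder at (12.5, -2.5) contributes a regular 6-gon of circumradius 8; the cube at (3.5, 5.5) is not intersected at this z (z outside [13, 22]); the cube at (10.5, 2.5) does not reach this height (z outside [7, 19.5]); Taking the first minus the rest: starting from the 19.5×27 cube, the r=8 cylinder at (12.5, -2.5) partially overlaps it — only the 46.75 mm² overlap (of its 166.28 mm²) is removed, clipping the outline — 1 connected region; the cylinder at (1, 11.5) is absent (z outside [19, 36]); After the difference (first − rest): none of the subtracted shapes is present at this height, so that combined region is unchanged — 1 connected region; (whole slice rotated 75° about Z — lengths, areas and connectivity unchanged). Overall, the cross-section is a single solid region. Undo the 75° rotation: the query point maps to (0.496, 5.102) in the un-rotated model frame. The nearest boundary edge runs (0.00, 0.00)→(0.00, 27.00); distance from the point to it = 0.50 mm. The point is inside the cross-section, 0.50 mm from the nearest boundary — within the 1 mm shell band (4 × 0.25).

shell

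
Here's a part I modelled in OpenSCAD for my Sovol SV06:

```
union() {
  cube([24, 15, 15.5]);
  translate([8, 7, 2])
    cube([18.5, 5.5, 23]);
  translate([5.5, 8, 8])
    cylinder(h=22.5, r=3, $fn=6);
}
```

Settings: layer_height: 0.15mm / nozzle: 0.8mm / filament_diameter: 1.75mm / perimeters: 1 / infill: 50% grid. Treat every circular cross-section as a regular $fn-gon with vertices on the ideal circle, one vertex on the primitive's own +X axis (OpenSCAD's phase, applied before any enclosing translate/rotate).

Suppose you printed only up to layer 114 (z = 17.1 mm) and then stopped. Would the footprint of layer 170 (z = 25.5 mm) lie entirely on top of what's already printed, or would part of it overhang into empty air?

Compare the two slices. At z = 17.1: the cube is absent (z outside [0, 15.5]); the 18.5×5.5 cube at (8, 7) contributes its full rectangle (area 101.75 mm²); the cylinder at (5.5, 8): section is a regular 6-gon, circumradius r=3 (area = (6/2)·3.000²·sin(360°/6) = 23.38 mm²); Combining (union): the regions partially overlap — summed areas 125.13 mm² minus the doubly-counted overlap 0.43 mm² gives 124.70 mm² — area = 124.70 mm². At z = 25.5: the cube is absent (z outside [0, 15.5]); the cube at (8, 7) does not reach this height (z outside [2, 25]); the r=3 cylinder at (5.5, 8) gives a regular 6-gon of circumradius 3 (constant along its height) (area = (6/2)·3.000²·sin(360°/6) = 23.38 mm²); Merging all regions: only the r=3 cylinder at (5.5, 8) is present, so the union is just that shape — area = 23.38 mm². Checking containment: the cross-section at z = 25.5 is a subset of the cross-section at z = 17.1.

entirely on top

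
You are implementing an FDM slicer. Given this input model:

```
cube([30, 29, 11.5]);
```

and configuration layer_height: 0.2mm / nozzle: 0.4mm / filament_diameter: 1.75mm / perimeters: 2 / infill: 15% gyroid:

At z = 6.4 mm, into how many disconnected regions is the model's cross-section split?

At z = 6.4 mm: the 30×29 cube contributes its full rectangle. The result has 1 disconnected region.

1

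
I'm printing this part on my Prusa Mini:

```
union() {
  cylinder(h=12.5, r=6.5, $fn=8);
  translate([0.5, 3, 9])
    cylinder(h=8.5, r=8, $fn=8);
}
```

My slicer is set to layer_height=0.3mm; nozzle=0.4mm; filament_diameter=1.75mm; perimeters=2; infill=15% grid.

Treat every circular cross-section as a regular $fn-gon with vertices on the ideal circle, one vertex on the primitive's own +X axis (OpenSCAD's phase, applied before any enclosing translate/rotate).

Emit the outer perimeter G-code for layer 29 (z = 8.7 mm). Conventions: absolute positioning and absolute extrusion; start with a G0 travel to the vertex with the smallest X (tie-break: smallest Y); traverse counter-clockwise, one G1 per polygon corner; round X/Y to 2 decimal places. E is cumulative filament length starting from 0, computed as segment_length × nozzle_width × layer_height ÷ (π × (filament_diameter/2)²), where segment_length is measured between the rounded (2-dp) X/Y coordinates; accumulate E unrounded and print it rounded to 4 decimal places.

At z = 8.7 mm: the cylinder: section is a regular 8-gon, circumradius r=6.5; the cylinder at (0.5, 3) is absent (z outside [9, 17.5]); Combining (union): only the r=6.5 cylinder is present, so the union is just that shape — 1 connected region. The outline is a single polygon with 8 vertices. Extrusion per mm of travel: 0.4 × 0.3 / (π × 0.875²) = 0.049890. Accumulating E over each segment gives final E = 1.9864.

G0 X-6.50 Y0.00 Z8.70
G1 X-4.60 Y-4.60 E0.2483
G1 X0.00 Y-6.50 E0.4966
G1 X4.60 Y-4.60 E0.7449
G1 X6.50 Y0.00 E0.9932
G1 X4.60 Y4.60 E1.2415
G1 X0.00 Y6.50 E1.4898
G1 X-4.60 Y4.60 E1.7381
G1 X-6.50 Y0.00 E1.9864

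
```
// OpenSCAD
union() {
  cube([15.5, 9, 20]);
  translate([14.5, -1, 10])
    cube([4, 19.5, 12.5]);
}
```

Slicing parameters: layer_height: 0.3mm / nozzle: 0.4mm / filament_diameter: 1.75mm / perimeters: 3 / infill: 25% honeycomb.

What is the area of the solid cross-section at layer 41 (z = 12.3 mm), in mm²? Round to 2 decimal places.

208.50 mm²

At z = 12.3 mm: the cube is present — its section is the full 15.5×9 rectangle (area 139.50 mm²); the 4×19.5 cube at (14.5, -1) contributes its full rectangle (area 78.00 mm²); Taking the union: the regions partially overlap — summed areas 217.50 mm² minus the doubly-counted overlap 9.00 mm² gives 208.50 mm² — area = 208.50 mm². Overall, the cross-section is a single solid region. Net area = 208.50 mm².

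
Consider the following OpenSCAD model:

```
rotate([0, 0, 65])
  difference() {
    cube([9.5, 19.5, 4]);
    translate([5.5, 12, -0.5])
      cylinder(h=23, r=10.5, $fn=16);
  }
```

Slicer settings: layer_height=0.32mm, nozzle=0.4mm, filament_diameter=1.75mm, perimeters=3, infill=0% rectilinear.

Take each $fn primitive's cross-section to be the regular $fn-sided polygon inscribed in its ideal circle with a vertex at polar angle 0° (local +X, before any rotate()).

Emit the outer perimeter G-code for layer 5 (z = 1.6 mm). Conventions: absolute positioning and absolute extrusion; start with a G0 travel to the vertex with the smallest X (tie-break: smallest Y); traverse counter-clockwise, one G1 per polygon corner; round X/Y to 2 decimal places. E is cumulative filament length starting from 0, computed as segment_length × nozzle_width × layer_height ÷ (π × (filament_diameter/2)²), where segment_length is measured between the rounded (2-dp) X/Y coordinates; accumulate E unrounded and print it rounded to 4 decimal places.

At z = 1.6 mm: the 9.5×19.5 cube contributes its full rectangle; the r=10.5 cylinder at (5.5, 12) gives a regular 16-gon of circumradius 10.5 (constant along its height); After the difference (first − rest): starting from the 9.5×19.5 cube, the r=10.5 cylinder at (5.5, 12) partially overlaps it — only the 165.88 mm² overlap (of its 337.53 mm²) is removed, clipping the outline — 1 connected region; (whole slice rotated 65° about Z — lengths, areas and connectivity unchanged). The outline is a single polygon with 6 vertices. Extrusion per mm of travel: 0.4 × 0.32 / (π × 0.875²) = 0.053216. Accumulating E over each segment gives final E = 1.3323.

G0 X-2.98 Y1.39 Z1.60
G1 X0.00 Y0.00 E0.1750
G1 X4.01 Y8.61 E0.6804
G1 X1.93 Y9.58 E0.8026
G1 X0.96 Y5.62 E1.0195
G1 X-1.46 Y2.31 E1.2377
G1 X-2.98 Y1.39 E1.3323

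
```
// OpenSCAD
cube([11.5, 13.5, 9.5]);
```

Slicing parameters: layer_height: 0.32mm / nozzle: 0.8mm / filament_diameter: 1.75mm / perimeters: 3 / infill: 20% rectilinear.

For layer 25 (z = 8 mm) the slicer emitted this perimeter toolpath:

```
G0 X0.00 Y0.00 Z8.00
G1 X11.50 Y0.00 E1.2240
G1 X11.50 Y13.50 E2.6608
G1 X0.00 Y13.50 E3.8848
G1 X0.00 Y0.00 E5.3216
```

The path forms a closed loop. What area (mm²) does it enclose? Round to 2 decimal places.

155.25 mm²

Apply the shoelace formula to the sequence of (X, Y) vertices; enclosed area = 155.25 mm².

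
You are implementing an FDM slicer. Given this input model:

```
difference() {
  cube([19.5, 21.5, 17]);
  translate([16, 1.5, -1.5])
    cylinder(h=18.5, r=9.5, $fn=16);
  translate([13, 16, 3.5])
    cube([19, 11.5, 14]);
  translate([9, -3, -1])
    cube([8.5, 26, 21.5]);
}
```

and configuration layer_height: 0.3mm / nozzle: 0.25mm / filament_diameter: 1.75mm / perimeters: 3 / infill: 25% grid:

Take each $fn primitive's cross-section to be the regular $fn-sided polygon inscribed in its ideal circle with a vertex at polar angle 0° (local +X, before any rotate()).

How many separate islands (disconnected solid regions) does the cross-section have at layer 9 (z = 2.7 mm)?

At z = 2.7 mm: the 19.5×21.5 cube contributes its full rectangle; the cylinder at (16, 1.5): section is a regular 16-gon, circumradius r=9.5; the cube at (13, 16) does not reach this height (z outside [3.5, 17.5]); the cube at (9, -3) is present — its section is the full 8.5×26 rectangle; Taking the first minus the rest: starting from the 19.5×21.5 cube, the r=9.5 cylinder at (16, 1.5) partially overlaps it — only the 120.38 mm² overlap (of its 276.30 mm²) is removed, clipping the outline; the 8.5×26 cube at (9, -3) partially overlaps it — only the 97.04 mm² overlap (of its 221.00 mm²) is removed, clipping the outline — 2 connected regions. Overall, the cross-section has 2 separate islands. Island count = 2.

2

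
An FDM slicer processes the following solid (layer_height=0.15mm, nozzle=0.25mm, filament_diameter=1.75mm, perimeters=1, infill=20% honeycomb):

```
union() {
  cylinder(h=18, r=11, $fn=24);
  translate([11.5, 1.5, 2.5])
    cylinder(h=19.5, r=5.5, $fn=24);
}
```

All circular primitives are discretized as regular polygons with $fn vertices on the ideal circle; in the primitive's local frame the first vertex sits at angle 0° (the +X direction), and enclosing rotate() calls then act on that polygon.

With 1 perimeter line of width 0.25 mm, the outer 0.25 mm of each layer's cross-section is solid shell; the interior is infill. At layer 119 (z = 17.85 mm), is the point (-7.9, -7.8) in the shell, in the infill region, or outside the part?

outside

At z = 17.85 mm: the r=11 cylinder contributes a regular 24-gon of circumradius 11; the cylinder at (11.5, 1.5): section is a regular 24-gon, circumradius r=5.5; Taking the union: the regions partially overlap (shared area 35.11 mm²), so overlapping operands fuse into one piece — 1 connected region. Overall, the cross-section is a single solid region. The nearest boundary edge runs (-7.78, -7.78)→(-9.53, -5.50); distance from the point to it = 0.11 mm. The point is not inside any of the regions above, so it lies outside the cross-section (0.11 mm from the nearest boundary).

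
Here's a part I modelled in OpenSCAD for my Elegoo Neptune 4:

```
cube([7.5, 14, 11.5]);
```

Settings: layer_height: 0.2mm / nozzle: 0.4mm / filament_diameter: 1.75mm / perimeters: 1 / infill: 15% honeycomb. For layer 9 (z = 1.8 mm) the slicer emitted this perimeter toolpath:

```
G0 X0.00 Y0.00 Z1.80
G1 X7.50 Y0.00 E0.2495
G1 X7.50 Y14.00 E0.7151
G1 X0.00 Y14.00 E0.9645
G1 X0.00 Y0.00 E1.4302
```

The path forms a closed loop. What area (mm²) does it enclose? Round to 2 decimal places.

105.00 mm²

Apply the shoelace formula to the sequence of (X, Y) vertices; enclosed area = 105.00 mm².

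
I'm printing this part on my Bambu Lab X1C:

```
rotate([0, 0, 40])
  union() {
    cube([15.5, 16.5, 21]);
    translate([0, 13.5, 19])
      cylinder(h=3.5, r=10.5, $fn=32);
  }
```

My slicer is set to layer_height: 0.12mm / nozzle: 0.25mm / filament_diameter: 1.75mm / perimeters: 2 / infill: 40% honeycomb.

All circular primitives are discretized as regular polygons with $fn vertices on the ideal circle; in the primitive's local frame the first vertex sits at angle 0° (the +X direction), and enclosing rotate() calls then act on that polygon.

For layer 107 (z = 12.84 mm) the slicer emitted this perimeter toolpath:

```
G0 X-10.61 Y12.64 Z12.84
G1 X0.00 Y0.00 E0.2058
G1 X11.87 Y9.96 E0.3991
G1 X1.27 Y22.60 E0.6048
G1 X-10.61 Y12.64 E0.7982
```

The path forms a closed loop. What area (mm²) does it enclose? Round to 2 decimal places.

Apply the shoelace formula to the sequence of (X, Y) vertices; enclosed area = 255.73 mm².

255.73 mm²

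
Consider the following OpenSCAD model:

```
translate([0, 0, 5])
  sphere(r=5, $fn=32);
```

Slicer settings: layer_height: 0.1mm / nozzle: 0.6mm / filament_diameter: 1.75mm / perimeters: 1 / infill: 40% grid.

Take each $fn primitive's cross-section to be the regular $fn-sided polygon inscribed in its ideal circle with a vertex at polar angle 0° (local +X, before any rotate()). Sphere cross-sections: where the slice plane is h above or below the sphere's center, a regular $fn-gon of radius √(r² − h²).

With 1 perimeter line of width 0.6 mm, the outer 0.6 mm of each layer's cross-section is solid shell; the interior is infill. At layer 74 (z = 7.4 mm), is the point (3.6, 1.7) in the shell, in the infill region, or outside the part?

shell

At z = 7.4 mm: the r=5 sphere slices to a regular 32-gon of circumradius 4.386 (√(r²−h²) with h=2.4 from center). Overall, the cross-section is a single solid region. The nearest boundary edge runs (4.05, 1.68)→(3.65, 2.44); distance from the point to it = 0.39 mm. The point is inside the cross-section, 0.39 mm from the nearest boundary — within the 0.6 mm shell band (1 × 0.6).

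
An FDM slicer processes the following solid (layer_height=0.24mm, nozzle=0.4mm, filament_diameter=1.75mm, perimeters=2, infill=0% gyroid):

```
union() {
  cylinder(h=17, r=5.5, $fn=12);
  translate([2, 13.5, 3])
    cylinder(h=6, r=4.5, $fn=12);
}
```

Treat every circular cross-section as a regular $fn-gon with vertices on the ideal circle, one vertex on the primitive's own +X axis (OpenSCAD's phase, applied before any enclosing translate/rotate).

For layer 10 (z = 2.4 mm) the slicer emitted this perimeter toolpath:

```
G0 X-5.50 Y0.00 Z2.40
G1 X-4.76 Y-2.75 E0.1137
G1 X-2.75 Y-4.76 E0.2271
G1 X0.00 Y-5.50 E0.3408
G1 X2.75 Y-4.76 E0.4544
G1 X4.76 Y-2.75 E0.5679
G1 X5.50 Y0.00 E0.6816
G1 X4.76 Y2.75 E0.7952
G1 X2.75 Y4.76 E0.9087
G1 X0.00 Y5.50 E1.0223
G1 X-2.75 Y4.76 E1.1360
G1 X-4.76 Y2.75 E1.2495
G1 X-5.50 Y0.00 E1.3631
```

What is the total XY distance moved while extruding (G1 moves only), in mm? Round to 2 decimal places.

Sum the Euclidean lengths of each G1 segment: total = 34.15 mm.

34.15 mm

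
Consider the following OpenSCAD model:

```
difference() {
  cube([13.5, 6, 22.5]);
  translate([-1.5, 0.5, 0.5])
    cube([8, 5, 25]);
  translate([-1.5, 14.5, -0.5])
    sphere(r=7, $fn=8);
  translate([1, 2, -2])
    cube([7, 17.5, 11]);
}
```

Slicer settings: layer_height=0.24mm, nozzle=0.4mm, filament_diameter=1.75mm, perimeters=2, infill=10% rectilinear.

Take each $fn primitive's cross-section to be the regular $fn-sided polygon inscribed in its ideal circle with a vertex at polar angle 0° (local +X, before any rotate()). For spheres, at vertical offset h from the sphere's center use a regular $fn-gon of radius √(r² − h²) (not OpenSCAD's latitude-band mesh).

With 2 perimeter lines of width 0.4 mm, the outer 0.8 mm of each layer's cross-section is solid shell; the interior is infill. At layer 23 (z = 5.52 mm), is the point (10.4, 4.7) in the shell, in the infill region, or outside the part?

infill

At z = 5.52 mm: the cube (footprint 13.5×6) is included at this height; the 8×5 cube at (-1.5, 0.5) contributes its full rectangle; the sphere at (-1.5, 14.5): section is a regular 8-gon, circumradius = √(r²−h²) = √(7²−6.02²) = 3.572; the cube at (1, 2) (footprint 7×17.5) is included at this height; After the difference (first − rest): starting from the 13.5×6 cube, the 8×5 cube at (-1.5, 0.5) partially overlaps it — only the 32.50 mm² overlap (of its 40.00 mm²) is removed, clipping the outline; the r=7 sphere at (-1.5, 14.5) misses the remaining region (no effect); the 7×17.5 cube at (1, 2) partially overlaps it — only the 8.75 mm² overlap (of its 122.50 mm²) is removed, clipping the outline — 2 connected regions. Overall, the cross-section has 2 separate islands. The nearest boundary edge runs (8.00, 6.00)→(13.50, 6.00); distance from the point to it = 1.30 mm. (Shell/infill is judged within the island containing the point — the largest one.) The point is inside the cross-section and 1.30 mm from the nearest boundary — more than the 0.8 mm shell width (2 × 0.4), so it's in the infill interior.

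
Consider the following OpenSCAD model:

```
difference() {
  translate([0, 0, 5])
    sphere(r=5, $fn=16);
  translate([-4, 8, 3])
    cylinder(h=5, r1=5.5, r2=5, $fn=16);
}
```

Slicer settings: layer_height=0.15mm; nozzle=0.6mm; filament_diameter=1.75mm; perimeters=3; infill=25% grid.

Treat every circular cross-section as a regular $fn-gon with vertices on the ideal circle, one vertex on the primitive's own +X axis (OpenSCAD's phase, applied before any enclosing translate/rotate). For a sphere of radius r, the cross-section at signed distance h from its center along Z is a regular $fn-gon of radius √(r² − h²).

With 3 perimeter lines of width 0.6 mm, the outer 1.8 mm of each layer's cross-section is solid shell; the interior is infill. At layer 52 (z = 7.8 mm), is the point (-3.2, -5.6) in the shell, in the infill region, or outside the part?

outside

At z = 7.8 mm: the r=5 sphere contributes a regular 16-gon of circumradius √(5²−2.8²) = 4.142; the cone at (-4, 8) contributes a regular 16-gon of circumradius 5.020 (interpolated between r1=5.5 and r2=5 at t=0.960); After the difference (first − rest): starting from the r=5 sphere, the cone at (-4, 8) partially overlaps it — only the 0.11 mm² overlap (of its 77.15 mm²) is removed, clipping the outline — 1 connected region. Overall, the cross-section is a single solid region. The nearest boundary edge runs (-1.59, -3.83)→(-2.93, -2.93); distance from the point to it = 2.37 mm. The point is not inside any of the regions above, so it lies outside the cross-section (2.37 mm from the nearest boundary).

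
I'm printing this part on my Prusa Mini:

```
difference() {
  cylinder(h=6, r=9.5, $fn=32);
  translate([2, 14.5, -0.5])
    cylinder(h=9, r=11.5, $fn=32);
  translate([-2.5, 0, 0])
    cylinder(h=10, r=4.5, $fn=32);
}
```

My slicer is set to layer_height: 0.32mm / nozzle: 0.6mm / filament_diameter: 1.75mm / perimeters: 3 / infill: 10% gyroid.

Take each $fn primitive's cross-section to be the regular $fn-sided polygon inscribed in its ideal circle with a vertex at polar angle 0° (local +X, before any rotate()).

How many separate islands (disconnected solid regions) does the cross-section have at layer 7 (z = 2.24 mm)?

At z = 2.24 mm: the r=9.5 cylinder gives a regular 32-gon of circumradius 9.5 (constant along its height); the r=11.5 cylinder at (2, 14.5) gives a regular 32-gon of circumradius 11.5 (constant along its height); the cylinder at (-2.5, 0): section is a regular 32-gon, circumradius r=4.5; Taking the first minus the rest: starting from the r=9.5 cylinder, the r=11.5 cylinder at (2, 14.5) partially overlaps it — only the 64.52 mm² overlap (of its 412.81 mm²) is removed, clipping the outline; the r=4.5 cylinder at (-2.5, 0) partially overlaps it — only the 60.97 mm² overlap (of its 63.21 mm²) is removed, clipping the outline — 1 connected region. Overall, the cross-section is a single solid region. Island count = 1.

1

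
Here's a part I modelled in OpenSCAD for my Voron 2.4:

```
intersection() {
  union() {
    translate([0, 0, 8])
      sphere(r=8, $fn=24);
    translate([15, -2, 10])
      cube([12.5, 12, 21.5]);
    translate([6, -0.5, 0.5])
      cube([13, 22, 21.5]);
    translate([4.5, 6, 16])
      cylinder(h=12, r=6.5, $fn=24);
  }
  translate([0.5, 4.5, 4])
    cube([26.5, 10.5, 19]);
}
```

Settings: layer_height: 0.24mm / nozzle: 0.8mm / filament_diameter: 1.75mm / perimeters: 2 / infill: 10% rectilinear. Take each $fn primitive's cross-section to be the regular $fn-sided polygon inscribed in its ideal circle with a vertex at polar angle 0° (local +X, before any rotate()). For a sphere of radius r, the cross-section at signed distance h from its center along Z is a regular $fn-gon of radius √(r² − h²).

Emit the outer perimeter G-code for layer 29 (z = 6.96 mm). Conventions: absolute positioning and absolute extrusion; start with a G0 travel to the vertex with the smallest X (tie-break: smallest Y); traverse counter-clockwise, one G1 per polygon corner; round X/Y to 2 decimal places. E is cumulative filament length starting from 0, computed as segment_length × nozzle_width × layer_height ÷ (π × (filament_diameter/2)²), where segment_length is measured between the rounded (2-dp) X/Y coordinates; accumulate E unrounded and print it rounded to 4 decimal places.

G0 X0.50 Y4.50 Z6.96
G1 X19.00 Y4.50 E1.4767
G1 X19.00 Y15.00 E2.3149
G1 X6.00 Y15.00 E3.3526
G1 X6.00 Y5.10 E4.1429
G1 X5.61 Y5.61 E4.1941
G1 X3.97 Y6.87 E4.3592
G1 X2.05 Y7.66 E4.5249
G1 X0.50 Y7.87 E4.6498
G1 X0.50 Y4.50 E4.9188

At z = 6.96 mm: the r=8 sphere contributes a regular 24-gon of circumradius √(8²−1.04²) = 7.932; the cube at (15, -2) is absent (z outside [10, 31.5]); the cube at (6, -0.5) is present — its section is the full 13×22 rectangle; the cylinder at (4.5, 6) is not intersected at this z (z outside [16, 28]); Combining (union): the regions partially overlap (shared area 7.55 mm²), so overlapping operands fuse into one piece — 1 connected region; the cube at (0.5, 4.5) (footprint 26.5×10.5) is included at this height; Taking the intersection: the 26.5×10.5 cube at (0.5, 4.5) partially overlaps that combined region; clipping to the common part keeps 150.05 mm² — 1 connected region. The outline is a single polygon with 9 vertices. Extrusion per mm of travel: 0.8 × 0.24 / (π × 0.875²) = 0.079824. Accumulating E over each segment gives final E = 4.9188.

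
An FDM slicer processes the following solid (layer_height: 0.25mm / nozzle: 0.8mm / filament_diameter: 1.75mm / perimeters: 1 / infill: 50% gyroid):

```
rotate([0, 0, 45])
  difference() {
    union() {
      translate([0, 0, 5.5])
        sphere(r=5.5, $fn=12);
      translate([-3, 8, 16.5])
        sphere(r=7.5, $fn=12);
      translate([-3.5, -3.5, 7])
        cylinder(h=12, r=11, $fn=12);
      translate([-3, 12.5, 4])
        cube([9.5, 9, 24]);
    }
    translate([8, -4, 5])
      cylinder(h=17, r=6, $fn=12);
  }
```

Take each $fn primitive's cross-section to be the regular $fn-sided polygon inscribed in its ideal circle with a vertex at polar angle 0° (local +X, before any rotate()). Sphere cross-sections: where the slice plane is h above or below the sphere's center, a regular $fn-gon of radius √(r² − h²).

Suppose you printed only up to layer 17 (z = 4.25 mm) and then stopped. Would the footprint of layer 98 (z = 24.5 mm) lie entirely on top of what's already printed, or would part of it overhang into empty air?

Compare the two slices. At z = 4.25: the r=5.5 sphere slices to a regular 12-gon of circumradius 5.356 (√(r²−h²) with h=1.25 from center) (area = (12/2)·5.356²·sin(360°/12) = 86.06 mm²); the sphere at (-3, 8) does not reach this height (|z−center|=12.250 > r=7.5); the cylinder at (-3.5, -3.5) is not intersected at this z (z outside [7, 19]); the cube at (-3, 12.5) is present — its section is the full 9.5×9 rectangle (area 85.50 mm²); Taking the union: the 2 present regions are separate (no shared area or edge), so areas and boundary lengths simply add and each stays a separate island — area = 171.56 mm²; the cylinder at (8, -4) does not reach this height (z outside [5, 22]); Subtracting the remaining from the first: none of the subtracted shapes is present at this height, so that combined region is unchanged — area = 171.56 mm²; (rotated 45° about Z; rotation is an isometry so areas/perimeters/island counts are preserved). At z = 24.5: the sphere is not intersected at this z (|z−center|=19.000 > r=5.5); the sphere at (-3, 8) does not reach this height (|z−center|=8.000 > r=7.5); the cylinder at (-3.5, -3.5) is absent (z outside [7, 19]); the 9.5×9 cube at (-3, 12.5) contributes its full rectangle (area 85.50 mm²); Taking the union: only the 9.5×9 cube at (-3, 12.5) is present, so the union is just that shape — area = 85.50 mm²; the cylinder at (8, -4) is not intersected at this z (z outside [5, 22]); Taking the first minus the rest: none of the subtracted shapes is present at this height, so that combined region is unchanged — area = 85.50 mm²; (whole slice rotated 45° about Z — lengths, areas and connectivity unchanged). Checking containment: the cross-section at z = 24.5 is a subset of the cross-section at z = 4.25.

entirely on top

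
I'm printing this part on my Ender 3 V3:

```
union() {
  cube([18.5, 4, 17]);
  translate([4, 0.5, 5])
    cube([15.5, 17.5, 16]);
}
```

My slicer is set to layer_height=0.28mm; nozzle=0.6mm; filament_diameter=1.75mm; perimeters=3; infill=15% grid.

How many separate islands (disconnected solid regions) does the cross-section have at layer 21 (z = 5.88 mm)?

At z = 5.88 mm: the 18.5×4 cube contributes its full rectangle; the 15.5×17.5 cube at (4, 0.5) contributes its full rectangle; Taking the union: the regions partially overlap (shared area 50.75 mm²), so overlapping operands fuse into one piece — 1 connected region. Overall, the cross-section is a single solid region. Island count = 1.

1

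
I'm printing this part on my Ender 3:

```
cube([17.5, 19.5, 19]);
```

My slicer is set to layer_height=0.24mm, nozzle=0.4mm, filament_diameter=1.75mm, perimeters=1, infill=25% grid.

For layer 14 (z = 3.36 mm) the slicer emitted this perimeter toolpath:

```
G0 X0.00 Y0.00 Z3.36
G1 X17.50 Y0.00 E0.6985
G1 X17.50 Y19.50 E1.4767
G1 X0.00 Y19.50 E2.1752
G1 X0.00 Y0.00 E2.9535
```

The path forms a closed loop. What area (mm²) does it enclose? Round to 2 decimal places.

Apply the shoelace formula to the sequence of (X, Y) vertices; enclosed area = 341.25 mm².

341.25 mm²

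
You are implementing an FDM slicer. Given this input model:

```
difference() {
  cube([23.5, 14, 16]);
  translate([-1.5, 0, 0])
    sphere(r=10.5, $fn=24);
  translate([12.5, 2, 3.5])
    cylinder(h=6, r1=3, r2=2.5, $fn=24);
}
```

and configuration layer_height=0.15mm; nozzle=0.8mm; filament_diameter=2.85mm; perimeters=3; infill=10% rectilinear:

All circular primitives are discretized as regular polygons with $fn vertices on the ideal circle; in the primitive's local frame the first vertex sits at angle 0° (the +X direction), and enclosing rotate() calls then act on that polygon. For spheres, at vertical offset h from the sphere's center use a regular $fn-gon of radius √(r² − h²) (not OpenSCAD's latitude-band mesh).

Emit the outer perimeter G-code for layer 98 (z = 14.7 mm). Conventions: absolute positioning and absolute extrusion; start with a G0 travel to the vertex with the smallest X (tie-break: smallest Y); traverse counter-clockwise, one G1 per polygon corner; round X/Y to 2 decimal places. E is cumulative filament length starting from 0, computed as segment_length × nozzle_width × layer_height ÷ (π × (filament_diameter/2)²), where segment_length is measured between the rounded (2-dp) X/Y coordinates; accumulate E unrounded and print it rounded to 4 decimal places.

G0 X0.00 Y0.00 Z14.70
G1 X23.50 Y0.00 E0.4420
G1 X23.50 Y14.00 E0.7054
G1 X0.00 Y14.00 E1.1474
G1 X0.00 Y0.00 E1.4108

At z = 14.7 mm: the cube (footprint 23.5×14) is included at this height; the sphere at (-1.5, 0) does not reach this height (|z−center|=14.700 > r=10.5); the cone at (12.5, 2) is absent (z outside [3.5, 9.5]); Taking the first minus the rest: none of the subtracted shapes is present at this height, so the 23.5×14 cube is unchanged — 1 connected region. The outline is a single polygon with 4 vertices. Extrusion per mm of travel: 0.8 × 0.15 / (π × 1.425²) = 0.018811. Accumulating E over each segment gives final E = 1.4108.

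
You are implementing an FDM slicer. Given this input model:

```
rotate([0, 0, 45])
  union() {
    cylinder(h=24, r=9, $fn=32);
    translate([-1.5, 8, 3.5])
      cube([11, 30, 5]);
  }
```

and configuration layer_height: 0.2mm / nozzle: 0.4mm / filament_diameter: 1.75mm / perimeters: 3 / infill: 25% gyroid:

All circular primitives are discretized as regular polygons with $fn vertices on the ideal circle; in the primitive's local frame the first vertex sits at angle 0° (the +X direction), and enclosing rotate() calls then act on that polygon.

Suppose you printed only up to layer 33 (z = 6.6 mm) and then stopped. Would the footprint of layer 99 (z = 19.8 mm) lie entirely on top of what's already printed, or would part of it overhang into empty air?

Compare the two slices. At z = 6.6: the r=9 cylinder contributes a regular 32-gon of circumradius 9 (area = (32/2)·9.000²·sin(360°/32) = 252.84 mm²); the cube at (-1.5, 8) (footprint 11×30) is included at this height (area 330.00 mm²); Combining (union): the regions partially overlap — summed areas 582.84 mm² minus the doubly-counted overlap 4.05 mm² gives 578.79 mm² — area = 578.79 mm²; (whole slice rotated 45° about Z — lengths, areas and connectivity unchanged). At z = 19.8: the r=9 cylinder gives a regular 32-gon of circumradius 9 (constant along its height) (area = (32/2)·9.000²·sin(360°/32) = 252.84 mm²); the cube at (-1.5, 8) does not reach this height (z outside [3.5, 8.5]); Merging all regions: only the r=9 cylinder is present, so the union is just that shape — area = 252.84 mm²; (rotated 45° about Z; rotation is an isometry so areas/perimeters/island counts are preserved). Checking containment: the cross-section at z = 19.8 is a subset of the cross-section at z = 6.6.

entirely on top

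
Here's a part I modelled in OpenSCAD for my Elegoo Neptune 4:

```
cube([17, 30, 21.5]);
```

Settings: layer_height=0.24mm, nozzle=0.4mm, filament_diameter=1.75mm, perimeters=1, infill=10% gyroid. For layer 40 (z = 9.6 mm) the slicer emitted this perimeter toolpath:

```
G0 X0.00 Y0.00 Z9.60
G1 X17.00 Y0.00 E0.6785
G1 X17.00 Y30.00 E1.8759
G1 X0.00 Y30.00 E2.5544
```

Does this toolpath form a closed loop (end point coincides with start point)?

Start point (G0): (0.00, 0.00). End point (last G1): the path does not return to the start — open.

no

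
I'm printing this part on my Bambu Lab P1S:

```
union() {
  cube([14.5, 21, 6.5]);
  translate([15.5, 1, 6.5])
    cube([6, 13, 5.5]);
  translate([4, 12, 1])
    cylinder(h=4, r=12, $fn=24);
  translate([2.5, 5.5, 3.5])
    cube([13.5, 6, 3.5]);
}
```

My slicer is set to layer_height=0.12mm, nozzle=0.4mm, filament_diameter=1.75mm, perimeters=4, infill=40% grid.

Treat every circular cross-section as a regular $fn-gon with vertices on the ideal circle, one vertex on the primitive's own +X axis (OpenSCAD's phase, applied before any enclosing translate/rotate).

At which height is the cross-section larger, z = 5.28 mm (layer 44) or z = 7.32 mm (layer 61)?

Layer 44 (z = 5.28): the cube (footprint 14.5×21) is included at this height (area 304.50 mm²); the cube at (15.5, 1) is absent (z outside [6.5, 12]); the cylinder at (4, 12) does not reach this height (z outside [1, 5]); the cube at (2.5, 5.5) (footprint 13.5×6) is included at this height (area 81.00 mm²); Combining (union): the regions partially overlap — summed areas 385.50 mm² minus the doubly-counted overlap 72.00 mm² gives 313.50 mm² — area = 313.50 mm². So its area = 313.50 mm². Layer 61 (z = 7.32): the cube does not reach this height (z outside [0, 6.5]); the cube at (15.5, 1) is present — its section is the full 6×13 rectangle (area 78.00 mm²); the cylinder at (4, 12) is not intersected at this z (z outside [1, 5]); the cube at (2.5, 5.5) is not intersected at this z (z outside [3.5, 7]); Taking the union: only the 6×13 cube at (15.5, 1) is present, so the union is just that shape — area = 78.00 mm². So its area = 78.00 mm². Layer 44 is larger (313.50 vs 78.00 mm²).

layer 44 (z = 5.28 mm)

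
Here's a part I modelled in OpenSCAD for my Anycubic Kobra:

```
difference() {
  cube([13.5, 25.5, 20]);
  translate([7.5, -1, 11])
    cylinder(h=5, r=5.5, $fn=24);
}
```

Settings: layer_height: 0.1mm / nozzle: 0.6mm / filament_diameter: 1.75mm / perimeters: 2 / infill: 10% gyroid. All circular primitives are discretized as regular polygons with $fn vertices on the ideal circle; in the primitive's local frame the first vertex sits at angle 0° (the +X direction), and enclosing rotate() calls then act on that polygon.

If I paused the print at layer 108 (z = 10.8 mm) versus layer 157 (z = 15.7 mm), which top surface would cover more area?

Layer 108 (z = 10.8): the cube (footprint 13.5×25.5) is included at this height (area 344.25 mm²); the cylinder at (7.5, -1) does not reach this height (z outside [11, 16]); After the difference (first − rest): none of the subtracted shapes is present at this height, so the 13.5×25.5 cube is unchanged — area = 344.25 mm². So its area = 344.25 mm². Layer 157 (z = 15.7): the cube (footprint 13.5×25.5) is included at this height (area 344.25 mm²); the r=5.5 cylinder at (7.5, -1) gives a regular 24-gon of circumradius 5.5 (constant along its height) (area = (24/2)·5.500²·sin(360°/24) = 93.95 mm²); After the difference (first − rest): starting from the 13.5×25.5 cube (344.25 mm²), the r=5.5 cylinder at (7.5, -1) partially overlaps it — only the 36.11 mm² overlap (of its 93.95 mm²) is removed, clipping the outline — area = 308.14 mm². So its area = 308.14 mm². Layer 108 is larger (344.25 vs 308.14 mm²).

layer 108 (z = 10.8 mm)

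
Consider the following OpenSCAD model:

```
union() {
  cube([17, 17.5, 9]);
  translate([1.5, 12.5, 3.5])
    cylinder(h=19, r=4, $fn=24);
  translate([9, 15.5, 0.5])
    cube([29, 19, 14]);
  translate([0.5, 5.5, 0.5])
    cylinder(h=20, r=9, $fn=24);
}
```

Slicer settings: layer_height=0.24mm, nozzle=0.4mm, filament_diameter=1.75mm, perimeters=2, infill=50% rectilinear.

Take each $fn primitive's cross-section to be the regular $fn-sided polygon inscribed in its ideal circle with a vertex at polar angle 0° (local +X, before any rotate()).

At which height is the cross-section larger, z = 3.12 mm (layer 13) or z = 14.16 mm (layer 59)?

Layer 13 (z = 3.12): the 17×17.5 cube contributes its full rectangle (area 297.50 mm²); the cylinder at (1.5, 12.5) does not reach this height (z outside [3.5, 22.5]); the cube at (9, 15.5) (footprint 29×19) is included at this height (area 551.00 mm²); the r=9 cylinder at (0.5, 5.5) gives a regular 24-gon of circumradius 9 (constant along its height) (area = (24/2)·9.000²·sin(360°/24) = 251.57 mm²); Combining (union): the regions partially overlap — summed areas 1100.07 mm² minus the doubly-counted overlap 132.04 mm² gives 968.03 mm² — area = 968.03 mm². So its area = 968.03 mm². Layer 59 (z = 14.16): the cube is not intersected at this z (z outside [0, 9]); the r=4 cylinder at (1.5, 12.5) contributes a regular 24-gon of circumradius 4 (area = (24/2)·4.000²·sin(360°/24) = 49.69 mm²); the 29×19 cube at (9, 15.5) contributes its full rectangle (area 551.00 mm²); the r=9 cylinder at (0.5, 5.5) gives a regular 24-gon of circumradius 9 (constant along its height) (area = (24/2)·9.000²·sin(360°/24) = 251.57 mm²); Taking the union: the regions partially overlap — summed areas 852.27 mm² minus the doubly-counted overlap 37.31 mm² gives 814.96 mm² — area = 814.96 mm². So its area = 814.96 mm². Layer 13 is larger (968.03 vs 814.96 mm²).

layer 13 (z = 3.12 mm)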